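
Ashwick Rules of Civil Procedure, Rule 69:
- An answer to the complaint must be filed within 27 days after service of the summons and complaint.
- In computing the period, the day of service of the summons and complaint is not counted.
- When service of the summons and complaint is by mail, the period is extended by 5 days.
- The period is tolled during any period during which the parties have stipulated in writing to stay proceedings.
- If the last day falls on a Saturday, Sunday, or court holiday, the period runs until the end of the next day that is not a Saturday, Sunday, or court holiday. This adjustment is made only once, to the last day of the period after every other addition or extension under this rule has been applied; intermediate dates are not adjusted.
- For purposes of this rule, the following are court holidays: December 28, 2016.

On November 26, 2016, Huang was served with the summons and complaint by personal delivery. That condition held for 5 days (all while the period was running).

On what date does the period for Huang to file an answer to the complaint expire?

December 29, 2016

27 days after November 26, 2016 is December 23, 2016.
Service was not by mail, so no mail extension applies.
Tolling adds 5 days: December 23, 2016 + 5 days = December 28, 2016.
December 28, 2016 is a listed holiday. The next qualifying day is December 29, 2016.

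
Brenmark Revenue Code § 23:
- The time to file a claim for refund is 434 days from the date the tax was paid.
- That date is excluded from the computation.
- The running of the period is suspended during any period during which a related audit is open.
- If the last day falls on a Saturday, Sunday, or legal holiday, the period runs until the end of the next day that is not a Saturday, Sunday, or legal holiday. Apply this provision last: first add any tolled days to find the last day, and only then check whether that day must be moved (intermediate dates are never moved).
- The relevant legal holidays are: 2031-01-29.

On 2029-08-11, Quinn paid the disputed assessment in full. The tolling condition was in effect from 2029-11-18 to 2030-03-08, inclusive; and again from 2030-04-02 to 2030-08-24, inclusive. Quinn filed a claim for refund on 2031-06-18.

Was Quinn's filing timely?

Yes

434 days after 2029-08-11 is October 19, 2030.
From November 18, 2029 through March 8, 2030 inclusive is 111 days; tolling adds 111 days: October 19, 2030 + 111 days = February 7, 2031.
From April 2, 2030 through August 24, 2030 inclusive is 145 days; tolling adds 145 days: February 7, 2031 + 145 days = July 2, 2031.
July 2, 2031 is a Wednesday and not a legal holiday, so no extension applies.
The deadline is July 2, 2031; the filing on June 18, 2031 is on or before that date.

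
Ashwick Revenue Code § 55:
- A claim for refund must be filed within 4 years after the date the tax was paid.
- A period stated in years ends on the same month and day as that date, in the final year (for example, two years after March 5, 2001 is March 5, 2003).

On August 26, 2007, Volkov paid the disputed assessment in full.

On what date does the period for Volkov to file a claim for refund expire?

4 years after August 26, 2007 is August 26, 2011.

August 26, 2011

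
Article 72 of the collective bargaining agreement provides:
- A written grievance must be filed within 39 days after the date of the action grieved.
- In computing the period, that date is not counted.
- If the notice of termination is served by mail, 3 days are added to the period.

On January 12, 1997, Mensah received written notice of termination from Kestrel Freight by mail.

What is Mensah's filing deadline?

February 23, 1997

39 days after January 12, 1997 is February 20, 1997.
Service was by mail, adding 3 days: February 20, 1997 + 3 days = February 23, 1997.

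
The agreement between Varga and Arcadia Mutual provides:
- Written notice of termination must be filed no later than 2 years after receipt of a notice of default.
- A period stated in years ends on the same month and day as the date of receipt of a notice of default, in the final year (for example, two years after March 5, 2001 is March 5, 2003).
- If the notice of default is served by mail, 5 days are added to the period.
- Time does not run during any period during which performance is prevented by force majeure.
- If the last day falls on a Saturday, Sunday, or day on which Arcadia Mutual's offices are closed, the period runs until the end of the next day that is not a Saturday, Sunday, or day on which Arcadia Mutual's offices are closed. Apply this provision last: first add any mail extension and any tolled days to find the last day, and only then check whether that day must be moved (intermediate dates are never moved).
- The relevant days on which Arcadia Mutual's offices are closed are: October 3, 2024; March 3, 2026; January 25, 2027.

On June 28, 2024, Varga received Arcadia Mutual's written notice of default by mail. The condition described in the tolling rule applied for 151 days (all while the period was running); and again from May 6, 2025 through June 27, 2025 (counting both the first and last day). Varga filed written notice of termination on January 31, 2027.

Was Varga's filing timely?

No

2 years after June 28, 2024 is June 28, 2026.
Service was by mail, adding 5 days: June 28, 2026 + 5 days = July 3, 2026.
Tolling adds 151 days: July 3, 2026 + 151 days = December 1, 2026.
From May 6, 2025 through June 27, 2025 inclusive is 53 days; tolling adds 53 days: December 1, 2026 + 53 days = January 23, 2027.
January 23, 2027 is Saturday; January 24, 2027 is Sunday; January 25, 2027 is a listed holiday. The next qualifying day is January 26, 2027.
The deadline is January 26, 2027; the filing on January 31, 2027 is after that date.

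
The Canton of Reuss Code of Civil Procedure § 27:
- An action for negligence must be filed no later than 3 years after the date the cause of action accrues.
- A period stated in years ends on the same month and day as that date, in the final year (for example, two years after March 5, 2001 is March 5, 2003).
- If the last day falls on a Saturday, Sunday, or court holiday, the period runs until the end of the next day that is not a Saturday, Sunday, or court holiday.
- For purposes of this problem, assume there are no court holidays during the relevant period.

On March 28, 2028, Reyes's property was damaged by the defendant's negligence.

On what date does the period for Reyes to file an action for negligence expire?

3 years after March 28, 2028 is March 28, 2031.
March 28, 2031 is a Friday and not a court holiday, so no extension applies.

March 28, 2031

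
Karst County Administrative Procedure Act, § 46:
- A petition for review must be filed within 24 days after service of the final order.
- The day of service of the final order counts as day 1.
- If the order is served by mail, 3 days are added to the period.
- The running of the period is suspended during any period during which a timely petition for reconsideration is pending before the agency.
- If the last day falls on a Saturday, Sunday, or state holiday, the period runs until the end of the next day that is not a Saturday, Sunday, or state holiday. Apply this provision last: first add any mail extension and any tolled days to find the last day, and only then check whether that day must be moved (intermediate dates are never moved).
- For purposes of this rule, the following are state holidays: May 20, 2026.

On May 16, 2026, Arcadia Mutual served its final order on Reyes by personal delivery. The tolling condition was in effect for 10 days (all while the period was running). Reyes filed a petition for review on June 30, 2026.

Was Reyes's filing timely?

No

Counting May 16, 2026 as day 1, day 24 is June 8, 2026.
Service was not by mail, so no mail extension applies.
Tolling adds 10 days: June 8, 2026 + 10 days = June 18, 2026.
June 18, 2026 is a Thursday and not a state holiday, so no extension applies.
The deadline is June 18, 2026; the filing on June 30, 2026 is after that date.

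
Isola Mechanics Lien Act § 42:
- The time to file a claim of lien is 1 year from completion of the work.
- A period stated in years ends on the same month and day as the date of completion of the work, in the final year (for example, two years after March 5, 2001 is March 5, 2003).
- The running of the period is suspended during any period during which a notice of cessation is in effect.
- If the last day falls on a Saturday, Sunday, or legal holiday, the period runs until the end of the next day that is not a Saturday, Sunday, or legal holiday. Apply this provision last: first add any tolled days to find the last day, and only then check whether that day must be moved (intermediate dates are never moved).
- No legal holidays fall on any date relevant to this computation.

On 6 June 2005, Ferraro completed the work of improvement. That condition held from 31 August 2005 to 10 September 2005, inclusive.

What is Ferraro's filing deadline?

June 19, 2006

1 year after 6 June 2005 is June 6, 2006.
From August 31, 2005 through September 10, 2005 inclusive is 11 days; tolling adds 11 days: June 6, 2006 + 11 days = June 17, 2006.
June 17, 2006 is Saturday; June 18, 2006 is Sunday. The next qualifying day is June 19, 2006.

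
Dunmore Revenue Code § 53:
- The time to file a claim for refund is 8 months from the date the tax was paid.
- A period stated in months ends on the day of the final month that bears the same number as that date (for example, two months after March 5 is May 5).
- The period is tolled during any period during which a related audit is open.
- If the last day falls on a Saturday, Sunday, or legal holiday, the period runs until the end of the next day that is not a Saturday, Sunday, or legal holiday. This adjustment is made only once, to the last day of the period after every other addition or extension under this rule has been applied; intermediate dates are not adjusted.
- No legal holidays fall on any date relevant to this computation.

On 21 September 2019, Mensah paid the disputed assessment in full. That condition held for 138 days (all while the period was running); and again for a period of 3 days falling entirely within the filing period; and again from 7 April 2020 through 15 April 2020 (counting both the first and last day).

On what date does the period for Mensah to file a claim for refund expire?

October 19, 2020

8 months after 21 September 2019 is May 21, 2020.
Tolling adds 138 days: May 21, 2020 + 138 days = October 6, 2020.
Tolling adds 3 days: October 6, 2020 + 3 days = October 9, 2020.
From April 7, 2020 through April 15, 2020 inclusive is 9 days; tolling adds 9 days: October 9, 2020 + 9 days = October 18, 2020.
October 18, 2020 is Sunday. The next qualifying day is October 19, 2020.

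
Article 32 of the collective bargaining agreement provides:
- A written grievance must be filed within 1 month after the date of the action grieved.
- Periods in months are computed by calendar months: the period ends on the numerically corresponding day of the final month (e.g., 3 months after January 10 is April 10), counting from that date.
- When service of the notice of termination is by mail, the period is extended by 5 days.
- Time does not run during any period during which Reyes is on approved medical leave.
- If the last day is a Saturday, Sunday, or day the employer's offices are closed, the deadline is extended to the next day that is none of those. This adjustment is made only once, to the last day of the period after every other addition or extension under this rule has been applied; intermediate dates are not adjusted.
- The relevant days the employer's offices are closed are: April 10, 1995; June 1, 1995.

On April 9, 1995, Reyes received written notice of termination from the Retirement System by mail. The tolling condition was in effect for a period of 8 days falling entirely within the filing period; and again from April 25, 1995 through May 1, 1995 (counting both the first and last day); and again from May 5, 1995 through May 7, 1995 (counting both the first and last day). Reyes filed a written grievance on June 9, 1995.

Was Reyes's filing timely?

1 month after April 9, 1995 is May 9, 1995.
Service was by mail, adding 5 days: May 9, 1995 + 5 days = May 14, 1995.
Tolling adds 8 days: May 14, 1995 + 8 days = May 22, 1995.
From April 25, 1995 through May 1, 1995 inclusive is 7 days; tolling adds 7 days: May 22, 1995 + 7 days = May 29, 1995.
From May 5, 1995 through May 7, 1995 inclusive is 3 days; tolling adds 3 days: May 29, 1995 + 3 days = June 1, 1995.
June 1, 1995 is a listed holiday. The next qualifying day is June 2, 1995.
The deadline is June 2, 1995; the filing on June 9, 1995 is after that date.

No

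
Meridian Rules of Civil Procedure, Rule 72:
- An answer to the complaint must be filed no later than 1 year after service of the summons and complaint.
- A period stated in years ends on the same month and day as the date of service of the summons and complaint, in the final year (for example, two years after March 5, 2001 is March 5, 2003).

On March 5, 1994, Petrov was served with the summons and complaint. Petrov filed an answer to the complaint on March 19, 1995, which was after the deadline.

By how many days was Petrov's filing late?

14 days

1 year after March 5, 1994 is March 5, 1995.
The deadline is March 5, 1995; from March 5, 1995 to March 19, 1995 is 14 days.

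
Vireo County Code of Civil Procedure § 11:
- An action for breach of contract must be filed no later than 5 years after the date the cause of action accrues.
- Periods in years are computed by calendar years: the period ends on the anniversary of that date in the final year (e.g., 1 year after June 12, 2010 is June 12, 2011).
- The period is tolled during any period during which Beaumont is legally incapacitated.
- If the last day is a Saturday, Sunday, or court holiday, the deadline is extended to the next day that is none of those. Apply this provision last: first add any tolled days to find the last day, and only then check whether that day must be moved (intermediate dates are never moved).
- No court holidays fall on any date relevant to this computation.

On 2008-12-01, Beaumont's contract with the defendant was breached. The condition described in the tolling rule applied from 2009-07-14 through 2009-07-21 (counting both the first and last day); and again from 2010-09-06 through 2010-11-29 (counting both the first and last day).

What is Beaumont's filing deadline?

March 4, 2014

5 years after 2008-12-01 is December 1, 2013.
From July 14, 2009 through July 21, 2009 inclusive is 8 days; tolling adds 8 days: December 1, 2013 + 8 days = December 9, 2013.
From September 6, 2010 through November 29, 2010 inclusive is 85 days; tolling adds 85 days: December 9, 2013 + 85 days = March 4, 2014.
March 4, 2014 is a Tuesday and not a court holiday, so no extension applies.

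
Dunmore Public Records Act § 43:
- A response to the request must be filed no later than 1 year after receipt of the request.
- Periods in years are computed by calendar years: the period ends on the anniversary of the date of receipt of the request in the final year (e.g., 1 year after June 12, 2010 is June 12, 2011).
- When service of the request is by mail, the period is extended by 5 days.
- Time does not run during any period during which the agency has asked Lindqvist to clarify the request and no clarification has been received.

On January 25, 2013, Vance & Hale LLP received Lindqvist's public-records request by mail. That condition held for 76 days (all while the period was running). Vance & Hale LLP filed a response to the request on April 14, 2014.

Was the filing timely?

1 year after January 25, 2013 is January 25, 2014.
Service was by mail, adding 5 days: January 25, 2014 + 5 days = January 30, 2014.
Tolling adds 76 days: January 30, 2014 + 76 days = April 16, 2014.
The deadline is April 16, 2014; the filing on April 14, 2014 is on or before that date.

Yes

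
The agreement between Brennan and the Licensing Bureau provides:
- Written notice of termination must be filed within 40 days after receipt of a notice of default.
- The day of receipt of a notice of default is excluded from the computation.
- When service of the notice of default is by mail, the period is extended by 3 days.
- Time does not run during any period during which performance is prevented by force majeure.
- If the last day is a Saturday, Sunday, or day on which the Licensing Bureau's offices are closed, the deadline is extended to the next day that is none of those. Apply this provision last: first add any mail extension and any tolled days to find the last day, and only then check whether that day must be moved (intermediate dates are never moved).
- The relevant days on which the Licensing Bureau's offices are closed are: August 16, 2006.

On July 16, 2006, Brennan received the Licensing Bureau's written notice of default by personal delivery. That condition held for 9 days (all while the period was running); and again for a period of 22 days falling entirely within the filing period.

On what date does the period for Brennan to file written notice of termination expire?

40 days after July 16, 2006 is August 25, 2006.
Service was not by mail, so no mail extension applies.
Tolling adds 9 days: August 25, 2006 + 9 days = September 3, 2006.
Tolling adds 22 days: September 3, 2006 + 22 days = September 25, 2006.
September 25, 2006 is a Monday and not a day on which the Licensing Bureau's offices are closed, so no extension applies.

September 25, 2006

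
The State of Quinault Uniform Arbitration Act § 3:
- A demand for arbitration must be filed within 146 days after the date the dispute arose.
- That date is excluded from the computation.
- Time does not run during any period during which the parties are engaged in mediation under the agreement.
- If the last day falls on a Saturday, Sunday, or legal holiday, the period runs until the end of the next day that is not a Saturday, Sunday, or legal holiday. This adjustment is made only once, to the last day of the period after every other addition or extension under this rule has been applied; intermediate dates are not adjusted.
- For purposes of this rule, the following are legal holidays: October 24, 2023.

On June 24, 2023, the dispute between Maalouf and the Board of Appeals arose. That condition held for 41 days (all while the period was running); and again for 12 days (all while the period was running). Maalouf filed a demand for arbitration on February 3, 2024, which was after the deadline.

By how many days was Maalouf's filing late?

25 days

146 days after June 24, 2023 is November 17, 2023.
Tolling adds 41 days: November 17, 2023 + 41 days = December 28, 2023.
Tolling adds 12 days: December 28, 2023 + 12 days = January 9, 2024.
January 9, 2024 is a Tuesday and not a legal holiday, so no extension applies.
The deadline is January 9, 2024; from January 9, 2024 to February 3, 2024 is 25 days.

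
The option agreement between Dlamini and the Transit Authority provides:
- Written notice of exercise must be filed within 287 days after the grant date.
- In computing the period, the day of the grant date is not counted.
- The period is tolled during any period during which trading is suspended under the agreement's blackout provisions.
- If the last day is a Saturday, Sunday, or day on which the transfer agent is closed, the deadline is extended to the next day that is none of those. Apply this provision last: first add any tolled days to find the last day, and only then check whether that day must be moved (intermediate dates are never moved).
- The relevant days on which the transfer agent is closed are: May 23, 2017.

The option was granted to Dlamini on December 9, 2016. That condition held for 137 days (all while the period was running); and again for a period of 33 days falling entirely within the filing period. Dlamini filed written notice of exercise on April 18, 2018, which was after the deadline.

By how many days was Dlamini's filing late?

37 days

287 days after December 9, 2016 is September 22, 2017.
Tolling adds 137 days: September 22, 2017 + 137 days = February 6, 2018.
Tolling adds 33 days: February 6, 2018 + 33 days = March 11, 2018.
March 11, 2018 is Sunday. The next qualifying day is March 12, 2018.
The deadline is March 12, 2018; from March 12, 2018 to April 18, 2018 is 37 days.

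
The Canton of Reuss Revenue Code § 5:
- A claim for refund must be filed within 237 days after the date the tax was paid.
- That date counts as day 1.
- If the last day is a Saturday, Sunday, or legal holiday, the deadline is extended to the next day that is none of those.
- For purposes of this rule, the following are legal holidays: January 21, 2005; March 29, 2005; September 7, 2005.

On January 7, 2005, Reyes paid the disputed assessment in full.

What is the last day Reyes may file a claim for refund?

August 31, 2005

Counting January 7, 2005 as day 1, day 237 is August 31, 2005.
August 31, 2005 is a Wednesday and not a legal holiday, so no extension applies.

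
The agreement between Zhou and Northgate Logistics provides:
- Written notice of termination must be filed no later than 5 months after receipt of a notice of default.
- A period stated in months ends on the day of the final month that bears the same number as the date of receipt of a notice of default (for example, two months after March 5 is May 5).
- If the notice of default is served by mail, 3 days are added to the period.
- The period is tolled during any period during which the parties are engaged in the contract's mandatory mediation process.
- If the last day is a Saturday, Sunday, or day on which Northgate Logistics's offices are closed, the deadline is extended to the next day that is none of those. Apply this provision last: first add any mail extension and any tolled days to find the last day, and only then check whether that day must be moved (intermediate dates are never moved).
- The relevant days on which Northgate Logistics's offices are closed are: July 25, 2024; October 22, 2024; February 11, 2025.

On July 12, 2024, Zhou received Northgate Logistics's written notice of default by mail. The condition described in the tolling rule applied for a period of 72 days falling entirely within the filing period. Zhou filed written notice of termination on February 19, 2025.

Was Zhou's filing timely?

Yes

5 months after July 12, 2024 is December 12, 2024.
Service was by mail, adding 3 days: December 12, 2024 + 3 days = December 15, 2024.
Tolling adds 72 days: December 15, 2024 + 72 days = February 25, 2025.
February 25, 2025 is a Tuesday and not a day on which Northgate Logistics's offices are closed, so no extension applies.
The deadline is February 25, 2025; the filing on February 19, 2025 is on or before that date.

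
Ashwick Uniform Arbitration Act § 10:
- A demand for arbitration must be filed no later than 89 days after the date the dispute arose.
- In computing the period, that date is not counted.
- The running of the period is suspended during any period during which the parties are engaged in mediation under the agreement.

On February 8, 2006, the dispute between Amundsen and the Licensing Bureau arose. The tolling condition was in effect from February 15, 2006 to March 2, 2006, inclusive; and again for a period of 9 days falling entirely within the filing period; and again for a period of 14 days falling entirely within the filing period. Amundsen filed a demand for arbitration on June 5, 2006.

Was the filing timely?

89 days after February 8, 2006 is May 8, 2006.
From February 15, 2006 through March 2, 2006 inclusive is 16 days; tolling adds 16 days: May 8, 2006 + 16 days = May 24, 2006.
Tolling adds 9 days: May 24, 2006 + 9 days = June 2, 2006.
Tolling adds 14 days: June 2, 2006 + 14 days = June 16, 2006.
The deadline is June 16, 2006; the filing on June 5, 2006 is on or before that date.

Yes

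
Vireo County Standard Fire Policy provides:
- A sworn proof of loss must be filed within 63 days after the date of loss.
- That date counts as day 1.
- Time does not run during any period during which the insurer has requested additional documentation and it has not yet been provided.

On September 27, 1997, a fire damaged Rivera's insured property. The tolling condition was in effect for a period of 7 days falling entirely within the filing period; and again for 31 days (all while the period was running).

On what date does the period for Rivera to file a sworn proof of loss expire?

January 5, 1998

Counting September 27, 1997 as day 1, day 63 is November 28, 1997.
Tolling adds 7 days: November 28, 1997 + 7 days = December 5, 1997.
Tolling adds 31 days: December 5, 1997 + 31 days = January 5, 1998.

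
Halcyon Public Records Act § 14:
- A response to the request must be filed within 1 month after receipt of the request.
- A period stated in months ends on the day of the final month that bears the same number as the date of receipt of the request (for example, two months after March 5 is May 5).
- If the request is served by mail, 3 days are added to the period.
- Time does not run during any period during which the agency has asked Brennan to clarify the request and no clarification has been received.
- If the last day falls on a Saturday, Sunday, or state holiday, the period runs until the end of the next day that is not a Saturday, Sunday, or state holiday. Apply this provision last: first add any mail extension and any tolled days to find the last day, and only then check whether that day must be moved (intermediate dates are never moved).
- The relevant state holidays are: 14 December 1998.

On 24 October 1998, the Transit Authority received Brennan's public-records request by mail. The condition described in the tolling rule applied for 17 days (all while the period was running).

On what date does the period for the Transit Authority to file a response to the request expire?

1 month after 24 October 1998 is November 24, 1998.
Service was by mail, adding 3 days: November 24, 1998 + 3 days = November 27, 1998.
Tolling adds 17 days: November 27, 1998 + 17 days = December 14, 1998.
December 14, 1998 is a listed holiday. The next qualifying day is December 15, 1998.

December 15, 1998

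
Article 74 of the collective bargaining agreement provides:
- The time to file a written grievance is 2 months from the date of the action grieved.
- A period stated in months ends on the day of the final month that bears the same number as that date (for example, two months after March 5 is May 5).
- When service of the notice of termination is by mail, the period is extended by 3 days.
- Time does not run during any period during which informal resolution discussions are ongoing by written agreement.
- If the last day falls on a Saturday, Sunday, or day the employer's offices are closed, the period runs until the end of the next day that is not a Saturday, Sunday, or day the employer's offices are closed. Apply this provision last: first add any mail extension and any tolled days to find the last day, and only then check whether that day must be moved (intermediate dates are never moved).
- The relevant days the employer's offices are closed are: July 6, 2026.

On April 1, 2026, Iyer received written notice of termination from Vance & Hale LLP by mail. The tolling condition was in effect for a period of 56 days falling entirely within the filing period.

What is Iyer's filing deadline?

2 months after April 1, 2026 is June 1, 2026.
Service was by mail, adding 3 days: June 1, 2026 + 3 days = June 4, 2026.
Tolling adds 56 days: June 4, 2026 + 56 days = July 30, 2026.
July 30, 2026 is a Thursday and not a day the employer's offices are closed, so no extension applies.

July 30, 2026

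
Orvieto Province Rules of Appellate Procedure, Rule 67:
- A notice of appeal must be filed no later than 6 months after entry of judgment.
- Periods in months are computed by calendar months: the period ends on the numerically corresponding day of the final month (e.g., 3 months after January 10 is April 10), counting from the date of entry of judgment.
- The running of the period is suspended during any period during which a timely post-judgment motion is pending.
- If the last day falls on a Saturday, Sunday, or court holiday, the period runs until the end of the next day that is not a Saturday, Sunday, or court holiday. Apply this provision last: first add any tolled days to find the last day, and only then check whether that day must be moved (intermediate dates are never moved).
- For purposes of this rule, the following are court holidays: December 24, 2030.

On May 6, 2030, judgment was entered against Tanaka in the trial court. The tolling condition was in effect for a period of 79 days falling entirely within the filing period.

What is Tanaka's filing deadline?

6 months after May 6, 2030 is November 6, 2030.
Tolling adds 79 days: November 6, 2030 + 79 days = January 24, 2031.
January 24, 2031 is a Friday and not a court holiday, so no extension applies.

January 24, 2031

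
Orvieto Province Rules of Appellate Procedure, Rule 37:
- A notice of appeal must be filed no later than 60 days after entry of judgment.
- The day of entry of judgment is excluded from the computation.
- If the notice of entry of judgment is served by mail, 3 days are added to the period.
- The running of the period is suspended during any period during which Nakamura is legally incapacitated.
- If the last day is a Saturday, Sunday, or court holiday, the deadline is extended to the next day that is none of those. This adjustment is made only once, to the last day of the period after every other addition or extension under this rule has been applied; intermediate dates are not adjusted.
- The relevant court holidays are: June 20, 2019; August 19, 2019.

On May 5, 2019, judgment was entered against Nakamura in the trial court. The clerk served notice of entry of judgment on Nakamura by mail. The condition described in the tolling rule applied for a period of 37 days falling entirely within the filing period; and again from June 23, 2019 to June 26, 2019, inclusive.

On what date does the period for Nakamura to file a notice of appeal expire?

60 days after May 5, 2019 is July 4, 2019.
Service was by mail, adding 3 days: July 4, 2019 + 3 days = July 7, 2019.
Tolling adds 37 days: July 7, 2019 + 37 days = August 13, 2019.
From June 23, 2019 through June 26, 2019 inclusive is 4 days; tolling adds 4 days: August 13, 2019 + 4 days = August 17, 2019.
August 17, 2019 is Saturday; August 18, 2019 is Sunday; August 19, 2019 is a listed holiday. The next qualifying day is August 20, 2019.

August 20, 2019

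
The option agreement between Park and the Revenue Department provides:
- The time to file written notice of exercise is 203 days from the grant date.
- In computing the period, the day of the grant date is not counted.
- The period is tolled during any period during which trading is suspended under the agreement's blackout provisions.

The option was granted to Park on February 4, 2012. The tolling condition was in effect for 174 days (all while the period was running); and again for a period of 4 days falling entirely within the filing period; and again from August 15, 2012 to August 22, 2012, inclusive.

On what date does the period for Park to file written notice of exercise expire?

February 27, 2013

203 days after February 4, 2012 is August 25, 2012.
Tolling adds 174 days: August 25, 2012 + 174 days = February 15, 2013.
Tolling adds 4 days: February 15, 2013 + 4 days = February 19, 2013.
From August 15, 2012 through August 22, 2012 inclusive is 8 days; tolling adds 8 days: February 19, 2013 + 8 days = February 27, 2013.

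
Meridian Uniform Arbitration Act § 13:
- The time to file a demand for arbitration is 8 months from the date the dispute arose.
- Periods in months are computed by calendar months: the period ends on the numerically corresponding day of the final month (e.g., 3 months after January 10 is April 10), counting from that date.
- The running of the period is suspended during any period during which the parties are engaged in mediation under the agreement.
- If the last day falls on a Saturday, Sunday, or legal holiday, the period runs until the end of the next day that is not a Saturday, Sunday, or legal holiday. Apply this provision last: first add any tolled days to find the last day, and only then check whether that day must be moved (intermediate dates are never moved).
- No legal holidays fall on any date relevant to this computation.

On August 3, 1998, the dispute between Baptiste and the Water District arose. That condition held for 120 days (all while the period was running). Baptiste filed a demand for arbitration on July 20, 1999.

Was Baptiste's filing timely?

8 months after August 3, 1998 is April 3, 1999.
Tolling adds 120 days: April 3, 1999 + 120 days = August 1, 1999.
August 1, 1999 is Sunday. The next qualifying day is August 2, 1999.
The deadline is August 2, 1999; the filing on July 20, 1999 is on or before that date.

Yes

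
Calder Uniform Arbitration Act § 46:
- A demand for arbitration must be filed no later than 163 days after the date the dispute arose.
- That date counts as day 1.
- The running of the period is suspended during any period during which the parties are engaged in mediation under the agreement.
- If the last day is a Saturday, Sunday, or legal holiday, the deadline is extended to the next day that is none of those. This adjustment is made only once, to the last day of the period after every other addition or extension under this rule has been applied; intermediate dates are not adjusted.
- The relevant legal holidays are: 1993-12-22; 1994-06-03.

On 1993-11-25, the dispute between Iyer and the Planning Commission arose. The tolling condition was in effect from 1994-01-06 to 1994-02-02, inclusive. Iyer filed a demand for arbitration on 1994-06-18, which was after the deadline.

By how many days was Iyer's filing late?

Counting 1993-11-25 as day 1, day 163 is May 6, 1994.
From January 6, 1994 through February 2, 1994 inclusive is 28 days; tolling adds 28 days: May 6, 1994 + 28 days = June 3, 1994.
June 3, 1994 is a listed holiday; June 4, 1994 is Saturday; June 5, 1994 is Sunday. The next qualifying day is June 6, 1994.
The deadline is June 6, 1994; from June 6, 1994 to June 18, 1994 is 12 days.

12 days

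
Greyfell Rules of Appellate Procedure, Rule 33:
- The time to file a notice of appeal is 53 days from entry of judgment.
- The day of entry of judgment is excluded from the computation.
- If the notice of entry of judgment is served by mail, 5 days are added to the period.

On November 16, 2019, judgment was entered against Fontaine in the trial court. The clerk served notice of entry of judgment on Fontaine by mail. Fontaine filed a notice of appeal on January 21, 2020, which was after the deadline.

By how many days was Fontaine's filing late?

8 days

53 days after November 16, 2019 is January 8, 2020.
Service was by mail, adding 5 days: January 8, 2020 + 5 days = January 13, 2020.
The deadline is January 13, 2020; from January 13, 2020 to January 21, 2020 is 8 days.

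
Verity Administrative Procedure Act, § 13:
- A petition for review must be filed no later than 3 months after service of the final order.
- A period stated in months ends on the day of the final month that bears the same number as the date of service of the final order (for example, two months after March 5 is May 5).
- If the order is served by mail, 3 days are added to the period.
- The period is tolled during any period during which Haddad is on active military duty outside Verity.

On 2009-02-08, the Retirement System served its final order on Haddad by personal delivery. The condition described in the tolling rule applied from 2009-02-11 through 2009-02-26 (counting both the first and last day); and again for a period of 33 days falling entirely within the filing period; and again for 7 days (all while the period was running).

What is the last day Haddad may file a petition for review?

3 months after 2009-02-08 is May 8, 2009.
Service was not by mail, so no mail extension applies.
From February 11, 2009 through February 26, 2009 inclusive is 16 days; tolling adds 16 days: May 8, 2009 + 16 days = May 24, 2009.
Tolling adds 33 days: May 24, 2009 + 33 days = June 26, 2009.
Tolling adds 7 days: June 26, 2009 + 7 days = July 3, 2009.

July 3, 2009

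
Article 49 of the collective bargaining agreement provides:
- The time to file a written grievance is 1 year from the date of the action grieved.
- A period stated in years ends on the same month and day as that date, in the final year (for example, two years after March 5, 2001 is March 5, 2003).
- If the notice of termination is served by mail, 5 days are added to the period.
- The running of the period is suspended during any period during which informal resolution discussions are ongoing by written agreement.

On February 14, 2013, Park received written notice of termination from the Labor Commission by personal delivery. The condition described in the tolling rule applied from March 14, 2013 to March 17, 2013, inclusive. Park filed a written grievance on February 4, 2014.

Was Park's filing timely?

1 year after February 14, 2013 is February 14, 2014.
Service was not by mail, so no mail extension applies.
From March 14, 2013 through March 17, 2013 inclusive is 4 days; tolling adds 4 days: February 14, 2014 + 4 days = February 18, 2014.
The deadline is February 18, 2014; the filing on February 4, 2014 is on or before that date.

Yes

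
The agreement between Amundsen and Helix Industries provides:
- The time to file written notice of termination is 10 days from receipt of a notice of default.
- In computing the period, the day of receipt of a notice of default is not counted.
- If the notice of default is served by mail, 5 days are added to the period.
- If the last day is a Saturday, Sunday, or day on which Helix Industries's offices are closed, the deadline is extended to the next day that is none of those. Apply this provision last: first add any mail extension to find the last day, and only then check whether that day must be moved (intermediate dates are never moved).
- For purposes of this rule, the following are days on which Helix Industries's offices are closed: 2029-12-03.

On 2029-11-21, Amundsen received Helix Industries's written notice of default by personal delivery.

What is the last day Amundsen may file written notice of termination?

10 days after 2029-11-21 is December 1, 2029.
Service was not by mail, so no mail extension applies.
December 1, 2029 is Saturday; December 2, 2029 is Sunday; December 3, 2029 is a listed holiday. The next qualifying day is December 4, 2029.

December 4, 2029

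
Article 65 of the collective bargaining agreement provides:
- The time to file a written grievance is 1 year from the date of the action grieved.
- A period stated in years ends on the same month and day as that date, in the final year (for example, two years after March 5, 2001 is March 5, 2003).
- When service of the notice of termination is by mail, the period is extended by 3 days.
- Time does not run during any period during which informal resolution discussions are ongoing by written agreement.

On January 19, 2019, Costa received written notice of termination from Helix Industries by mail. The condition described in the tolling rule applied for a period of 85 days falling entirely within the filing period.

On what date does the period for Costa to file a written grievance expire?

April 16, 2020

1 year after January 19, 2019 is January 19, 2020.
Service was by mail, adding 3 days: January 19, 2020 + 3 days = January 22, 2020.
Tolling adds 85 days: January 22, 2020 + 85 days = April 16, 2020.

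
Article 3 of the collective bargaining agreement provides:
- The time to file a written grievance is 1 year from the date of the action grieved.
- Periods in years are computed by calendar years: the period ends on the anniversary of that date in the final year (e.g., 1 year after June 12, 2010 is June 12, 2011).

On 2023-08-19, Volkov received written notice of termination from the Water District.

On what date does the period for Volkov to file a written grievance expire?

August 19, 2024

1 year after 2023-08-19 is August 19, 2024.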